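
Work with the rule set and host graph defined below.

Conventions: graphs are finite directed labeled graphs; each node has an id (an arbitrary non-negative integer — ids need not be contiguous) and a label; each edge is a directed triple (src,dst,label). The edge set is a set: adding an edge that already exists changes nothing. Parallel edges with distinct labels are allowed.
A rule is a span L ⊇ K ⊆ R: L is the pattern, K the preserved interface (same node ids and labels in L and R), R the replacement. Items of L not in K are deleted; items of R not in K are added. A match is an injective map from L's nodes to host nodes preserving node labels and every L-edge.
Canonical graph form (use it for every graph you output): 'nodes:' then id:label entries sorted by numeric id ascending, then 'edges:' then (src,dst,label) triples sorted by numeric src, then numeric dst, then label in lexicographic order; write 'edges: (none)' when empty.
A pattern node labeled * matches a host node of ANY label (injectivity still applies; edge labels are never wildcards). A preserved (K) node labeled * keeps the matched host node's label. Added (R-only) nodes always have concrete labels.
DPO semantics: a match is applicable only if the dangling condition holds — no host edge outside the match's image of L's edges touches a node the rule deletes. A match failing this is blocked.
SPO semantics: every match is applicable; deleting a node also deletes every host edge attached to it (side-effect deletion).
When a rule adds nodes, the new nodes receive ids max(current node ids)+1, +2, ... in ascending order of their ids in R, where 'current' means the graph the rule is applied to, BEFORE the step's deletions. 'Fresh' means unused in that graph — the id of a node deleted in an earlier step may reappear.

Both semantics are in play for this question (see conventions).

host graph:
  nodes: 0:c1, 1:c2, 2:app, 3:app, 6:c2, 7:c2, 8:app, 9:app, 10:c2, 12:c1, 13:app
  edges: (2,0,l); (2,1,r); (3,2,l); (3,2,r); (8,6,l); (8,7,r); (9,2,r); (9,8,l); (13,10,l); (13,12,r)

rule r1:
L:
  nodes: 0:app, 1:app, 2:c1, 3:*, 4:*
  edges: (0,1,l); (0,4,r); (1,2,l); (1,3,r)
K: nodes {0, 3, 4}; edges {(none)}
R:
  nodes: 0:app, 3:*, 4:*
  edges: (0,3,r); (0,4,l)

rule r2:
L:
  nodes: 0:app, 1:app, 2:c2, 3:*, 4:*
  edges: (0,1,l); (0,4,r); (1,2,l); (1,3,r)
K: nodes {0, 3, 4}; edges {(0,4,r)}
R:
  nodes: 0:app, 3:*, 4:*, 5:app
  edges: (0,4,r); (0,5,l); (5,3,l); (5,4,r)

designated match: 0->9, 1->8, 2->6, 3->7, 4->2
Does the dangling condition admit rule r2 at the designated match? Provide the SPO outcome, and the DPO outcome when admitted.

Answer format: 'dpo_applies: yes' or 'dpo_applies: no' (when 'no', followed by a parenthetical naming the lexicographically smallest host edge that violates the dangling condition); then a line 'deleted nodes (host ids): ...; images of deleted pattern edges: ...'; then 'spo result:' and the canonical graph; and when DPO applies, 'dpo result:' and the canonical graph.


dpo_applies: yes
deleted nodes (host ids): 6, 8; images of deleted pattern edges: (8,6,l); (8,7,r); (9,8,l)
spo result:
nodes: 0:c1, 1:c2, 2:app, 3:app, 7:c2, 9:app, 10:c2, 12:c1, 13:app, 14:app
edges: (2,0,l); (2,1,r); (3,2,l); (3,2,r); (9,2,r); (9,14,l); (13,10,l); (13,12,r); (14,2,r); (14,7,l)
dpo result:
nodes: 0:c1, 1:c2, 2:app, 3:app, 7:c2, 9:app, 10:c2, 12:c1, 13:app, 14:app
edges: (2,0,l); (2,1,r); (3,2,l); (3,2,r); (9,2,r); (9,14,l); (13,10,l); (13,12,r); (14,2,r); (14,7,l)


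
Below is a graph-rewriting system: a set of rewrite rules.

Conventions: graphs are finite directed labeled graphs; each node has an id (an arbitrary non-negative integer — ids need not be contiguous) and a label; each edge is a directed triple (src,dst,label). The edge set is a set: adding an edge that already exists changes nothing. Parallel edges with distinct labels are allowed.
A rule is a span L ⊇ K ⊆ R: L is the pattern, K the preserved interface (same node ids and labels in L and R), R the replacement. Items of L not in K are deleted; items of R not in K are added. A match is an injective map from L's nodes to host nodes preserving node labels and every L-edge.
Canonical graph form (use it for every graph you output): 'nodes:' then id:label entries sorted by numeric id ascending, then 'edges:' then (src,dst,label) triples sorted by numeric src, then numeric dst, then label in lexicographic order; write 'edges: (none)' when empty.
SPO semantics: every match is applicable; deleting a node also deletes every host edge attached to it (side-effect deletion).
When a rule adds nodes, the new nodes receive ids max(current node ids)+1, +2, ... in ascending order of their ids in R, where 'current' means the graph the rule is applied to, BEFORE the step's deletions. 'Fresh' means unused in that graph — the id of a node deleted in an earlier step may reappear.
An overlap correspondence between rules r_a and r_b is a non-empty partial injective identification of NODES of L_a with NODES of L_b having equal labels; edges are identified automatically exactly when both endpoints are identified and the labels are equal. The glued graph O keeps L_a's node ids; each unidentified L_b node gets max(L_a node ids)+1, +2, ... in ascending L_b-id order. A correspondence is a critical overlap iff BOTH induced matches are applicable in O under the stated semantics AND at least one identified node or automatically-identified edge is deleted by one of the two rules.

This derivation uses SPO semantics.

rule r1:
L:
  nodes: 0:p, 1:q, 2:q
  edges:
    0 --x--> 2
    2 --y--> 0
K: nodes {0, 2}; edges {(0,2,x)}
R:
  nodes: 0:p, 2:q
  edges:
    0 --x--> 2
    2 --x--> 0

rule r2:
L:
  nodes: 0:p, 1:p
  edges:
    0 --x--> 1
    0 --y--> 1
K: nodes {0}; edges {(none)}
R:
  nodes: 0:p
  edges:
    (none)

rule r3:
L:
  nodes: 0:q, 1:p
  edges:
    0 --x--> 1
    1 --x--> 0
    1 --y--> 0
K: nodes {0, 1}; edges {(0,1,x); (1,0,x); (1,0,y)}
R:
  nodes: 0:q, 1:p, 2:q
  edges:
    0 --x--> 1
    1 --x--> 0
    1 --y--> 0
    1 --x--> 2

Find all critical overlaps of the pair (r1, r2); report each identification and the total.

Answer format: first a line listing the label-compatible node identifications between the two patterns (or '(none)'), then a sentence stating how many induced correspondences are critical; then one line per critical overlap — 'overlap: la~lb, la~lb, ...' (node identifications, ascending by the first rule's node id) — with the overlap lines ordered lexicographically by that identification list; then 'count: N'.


label-compatible node identifications between L(r1) and L(r2): 0~0, 0~1
1 of the induced correspondences is a critical overlap of r1 and r2.
overlap: 0~1
count: 1


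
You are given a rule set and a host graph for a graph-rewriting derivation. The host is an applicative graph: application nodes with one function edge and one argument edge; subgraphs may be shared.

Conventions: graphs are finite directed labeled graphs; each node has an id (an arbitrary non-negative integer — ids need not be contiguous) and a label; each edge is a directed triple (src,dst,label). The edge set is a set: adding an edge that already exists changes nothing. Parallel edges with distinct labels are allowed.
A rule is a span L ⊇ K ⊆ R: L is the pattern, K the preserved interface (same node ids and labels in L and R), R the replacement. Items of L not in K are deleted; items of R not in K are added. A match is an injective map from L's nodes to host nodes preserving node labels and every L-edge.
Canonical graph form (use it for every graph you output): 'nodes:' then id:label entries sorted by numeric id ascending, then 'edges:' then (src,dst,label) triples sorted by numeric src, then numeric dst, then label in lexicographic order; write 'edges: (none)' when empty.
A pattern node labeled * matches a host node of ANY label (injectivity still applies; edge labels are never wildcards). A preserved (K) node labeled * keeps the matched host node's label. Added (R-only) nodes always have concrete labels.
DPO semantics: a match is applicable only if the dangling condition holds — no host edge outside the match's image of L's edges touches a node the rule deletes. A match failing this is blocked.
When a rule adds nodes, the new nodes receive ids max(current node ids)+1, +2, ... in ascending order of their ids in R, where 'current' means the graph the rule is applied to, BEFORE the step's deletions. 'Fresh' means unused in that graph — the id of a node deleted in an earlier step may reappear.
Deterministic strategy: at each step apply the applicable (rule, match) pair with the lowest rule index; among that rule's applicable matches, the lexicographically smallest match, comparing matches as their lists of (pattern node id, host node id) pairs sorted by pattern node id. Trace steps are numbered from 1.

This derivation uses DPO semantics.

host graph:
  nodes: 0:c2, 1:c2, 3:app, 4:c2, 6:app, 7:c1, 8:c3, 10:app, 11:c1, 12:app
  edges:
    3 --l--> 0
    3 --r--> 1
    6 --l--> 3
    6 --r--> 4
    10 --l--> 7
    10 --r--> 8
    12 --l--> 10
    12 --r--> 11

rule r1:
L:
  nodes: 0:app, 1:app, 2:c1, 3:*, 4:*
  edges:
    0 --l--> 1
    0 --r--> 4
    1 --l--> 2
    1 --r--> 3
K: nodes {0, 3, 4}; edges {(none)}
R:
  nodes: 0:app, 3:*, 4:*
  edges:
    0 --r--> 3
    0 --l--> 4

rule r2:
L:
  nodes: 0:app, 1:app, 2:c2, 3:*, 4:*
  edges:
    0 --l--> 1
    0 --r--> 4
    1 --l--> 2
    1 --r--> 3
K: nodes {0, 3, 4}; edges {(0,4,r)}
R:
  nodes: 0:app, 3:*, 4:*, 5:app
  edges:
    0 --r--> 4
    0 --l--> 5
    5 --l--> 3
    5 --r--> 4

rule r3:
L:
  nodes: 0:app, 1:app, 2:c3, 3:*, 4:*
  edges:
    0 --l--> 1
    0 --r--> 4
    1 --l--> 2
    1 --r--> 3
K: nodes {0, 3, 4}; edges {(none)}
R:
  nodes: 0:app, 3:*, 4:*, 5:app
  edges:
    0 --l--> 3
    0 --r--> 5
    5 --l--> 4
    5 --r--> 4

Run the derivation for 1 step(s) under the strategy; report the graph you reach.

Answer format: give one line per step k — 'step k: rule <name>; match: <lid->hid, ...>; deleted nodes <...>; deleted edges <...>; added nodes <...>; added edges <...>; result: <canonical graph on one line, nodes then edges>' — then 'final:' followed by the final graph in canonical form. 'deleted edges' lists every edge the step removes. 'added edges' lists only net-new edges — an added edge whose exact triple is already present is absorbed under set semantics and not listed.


step 1: rule r1; match: 0->12, 1->10, 2->7, 3->8, 4->11; deleted nodes 7, 10; deleted edges (10,7,l); (10,8,r); (12,10,l); (12,11,r); added nodes (none); added edges (12,8,r); (12,11,l); result: nodes: 0:c2, 1:c2, 3:app, 4:c2, 6:app, 8:c3, 11:c1, 12:app edges: (3,0,l); (3,1,r); (6,3,l); (6,4,r); (12,8,r); (12,11,l)
final:
nodes: 0:c2, 1:c2, 3:app, 4:c2, 6:app, 8:c3, 11:c1, 12:app
edges: (3,0,l); (3,1,r); (6,3,l); (6,4,r); (12,8,r); (12,11,l)


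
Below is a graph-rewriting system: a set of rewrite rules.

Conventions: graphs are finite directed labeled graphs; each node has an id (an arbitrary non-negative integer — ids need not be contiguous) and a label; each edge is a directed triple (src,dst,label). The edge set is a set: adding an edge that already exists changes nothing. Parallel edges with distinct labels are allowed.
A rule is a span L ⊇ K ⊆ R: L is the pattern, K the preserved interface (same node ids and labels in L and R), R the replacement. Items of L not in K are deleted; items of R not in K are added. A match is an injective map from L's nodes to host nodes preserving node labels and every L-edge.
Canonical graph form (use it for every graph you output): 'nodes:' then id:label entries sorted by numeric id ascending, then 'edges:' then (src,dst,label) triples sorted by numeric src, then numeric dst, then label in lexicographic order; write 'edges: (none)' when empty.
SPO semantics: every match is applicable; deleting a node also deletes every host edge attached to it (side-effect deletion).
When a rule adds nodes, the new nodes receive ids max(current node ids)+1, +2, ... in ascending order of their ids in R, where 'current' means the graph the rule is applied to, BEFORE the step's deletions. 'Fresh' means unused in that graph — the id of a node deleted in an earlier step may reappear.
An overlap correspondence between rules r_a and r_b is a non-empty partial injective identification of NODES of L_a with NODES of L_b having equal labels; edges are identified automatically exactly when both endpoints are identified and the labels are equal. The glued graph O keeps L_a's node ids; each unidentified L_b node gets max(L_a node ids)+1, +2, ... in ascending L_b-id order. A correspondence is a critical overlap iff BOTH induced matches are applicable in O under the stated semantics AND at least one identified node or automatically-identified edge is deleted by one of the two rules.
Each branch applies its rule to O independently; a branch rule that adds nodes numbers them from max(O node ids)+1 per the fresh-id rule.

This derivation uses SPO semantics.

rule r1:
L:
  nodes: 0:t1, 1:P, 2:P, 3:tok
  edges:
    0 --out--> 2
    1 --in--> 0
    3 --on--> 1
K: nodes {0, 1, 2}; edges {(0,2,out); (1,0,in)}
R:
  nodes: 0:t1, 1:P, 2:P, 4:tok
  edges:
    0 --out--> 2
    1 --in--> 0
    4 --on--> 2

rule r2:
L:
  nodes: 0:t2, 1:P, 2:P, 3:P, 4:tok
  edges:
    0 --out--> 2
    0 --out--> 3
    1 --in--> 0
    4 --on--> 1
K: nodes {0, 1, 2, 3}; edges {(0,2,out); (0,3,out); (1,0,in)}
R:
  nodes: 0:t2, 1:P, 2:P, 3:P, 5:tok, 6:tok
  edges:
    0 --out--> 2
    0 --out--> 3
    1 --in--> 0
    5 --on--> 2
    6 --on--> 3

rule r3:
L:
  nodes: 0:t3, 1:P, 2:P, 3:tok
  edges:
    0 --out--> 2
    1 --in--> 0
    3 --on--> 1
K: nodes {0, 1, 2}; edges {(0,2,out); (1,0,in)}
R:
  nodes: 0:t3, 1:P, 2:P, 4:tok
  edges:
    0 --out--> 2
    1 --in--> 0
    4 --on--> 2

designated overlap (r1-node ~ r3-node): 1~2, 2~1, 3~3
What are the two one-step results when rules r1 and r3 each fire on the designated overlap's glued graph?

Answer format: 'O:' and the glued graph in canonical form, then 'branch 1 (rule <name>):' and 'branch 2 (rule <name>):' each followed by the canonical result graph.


O:
nodes: 0:t1, 1:P, 2:P, 3:tok, 4:t3
edges: (0,2,out); (1,0,in); (2,4,in); (3,1,on); (3,2,on); (4,1,out)
branch 1 (rule r1):
nodes: 0:t1, 1:P, 2:P, 4:t3, 5:tok
edges: (0,2,out); (1,0,in); (2,4,in); (4,1,out); (5,2,on)
branch 2 (rule r3):
nodes: 0:t1, 1:P, 2:P, 4:t3, 5:tok
edges: (0,2,out); (1,0,in); (2,4,in); (4,1,out); (5,1,on)


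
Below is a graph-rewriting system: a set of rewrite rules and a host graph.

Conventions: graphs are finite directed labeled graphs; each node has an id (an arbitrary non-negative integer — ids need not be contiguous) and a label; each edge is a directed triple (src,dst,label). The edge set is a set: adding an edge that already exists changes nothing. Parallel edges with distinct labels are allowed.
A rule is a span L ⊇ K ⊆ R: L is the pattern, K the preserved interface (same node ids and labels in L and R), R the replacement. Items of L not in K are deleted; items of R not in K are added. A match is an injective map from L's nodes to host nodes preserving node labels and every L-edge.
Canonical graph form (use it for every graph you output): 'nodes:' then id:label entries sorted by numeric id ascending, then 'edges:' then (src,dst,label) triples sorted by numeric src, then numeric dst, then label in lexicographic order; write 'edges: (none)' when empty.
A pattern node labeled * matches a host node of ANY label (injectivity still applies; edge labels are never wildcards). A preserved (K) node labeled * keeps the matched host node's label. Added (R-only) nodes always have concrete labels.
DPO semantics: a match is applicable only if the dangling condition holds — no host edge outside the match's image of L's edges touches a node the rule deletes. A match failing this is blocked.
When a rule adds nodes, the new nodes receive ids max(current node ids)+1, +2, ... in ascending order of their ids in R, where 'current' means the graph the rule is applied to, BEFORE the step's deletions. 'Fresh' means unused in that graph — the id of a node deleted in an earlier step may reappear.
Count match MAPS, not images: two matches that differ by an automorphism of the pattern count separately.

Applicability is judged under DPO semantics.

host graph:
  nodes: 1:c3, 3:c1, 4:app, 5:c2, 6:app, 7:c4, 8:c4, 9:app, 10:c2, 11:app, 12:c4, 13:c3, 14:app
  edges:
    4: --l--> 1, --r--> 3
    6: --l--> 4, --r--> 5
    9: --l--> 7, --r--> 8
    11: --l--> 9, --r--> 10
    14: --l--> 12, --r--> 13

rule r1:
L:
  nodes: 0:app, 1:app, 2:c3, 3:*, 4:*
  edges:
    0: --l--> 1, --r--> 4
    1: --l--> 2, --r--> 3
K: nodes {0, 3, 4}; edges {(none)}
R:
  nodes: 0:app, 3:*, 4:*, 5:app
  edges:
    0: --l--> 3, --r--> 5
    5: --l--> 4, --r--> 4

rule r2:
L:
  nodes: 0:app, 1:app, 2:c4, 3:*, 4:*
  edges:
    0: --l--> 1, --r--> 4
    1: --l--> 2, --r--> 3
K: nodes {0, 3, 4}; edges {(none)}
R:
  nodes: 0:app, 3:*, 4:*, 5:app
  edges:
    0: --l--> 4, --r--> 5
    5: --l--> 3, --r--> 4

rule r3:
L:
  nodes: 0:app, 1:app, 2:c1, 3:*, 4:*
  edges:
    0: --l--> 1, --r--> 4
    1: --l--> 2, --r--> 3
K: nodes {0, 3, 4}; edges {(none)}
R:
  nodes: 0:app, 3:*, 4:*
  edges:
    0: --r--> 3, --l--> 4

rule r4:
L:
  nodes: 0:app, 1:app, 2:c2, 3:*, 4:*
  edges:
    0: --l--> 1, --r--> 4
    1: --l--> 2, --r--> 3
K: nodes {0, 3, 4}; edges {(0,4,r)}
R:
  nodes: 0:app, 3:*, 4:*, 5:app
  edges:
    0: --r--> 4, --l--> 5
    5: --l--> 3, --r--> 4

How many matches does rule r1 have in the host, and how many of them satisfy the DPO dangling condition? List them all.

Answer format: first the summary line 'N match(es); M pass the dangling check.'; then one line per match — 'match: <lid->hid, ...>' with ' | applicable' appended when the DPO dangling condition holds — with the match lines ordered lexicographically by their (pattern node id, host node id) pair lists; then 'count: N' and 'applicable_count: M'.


1 match(es); 1 pass the dangling check.
match: 0->6, 1->4, 2->1, 3->3, 4->5 | applicable
count: 1
applicable_count: 1


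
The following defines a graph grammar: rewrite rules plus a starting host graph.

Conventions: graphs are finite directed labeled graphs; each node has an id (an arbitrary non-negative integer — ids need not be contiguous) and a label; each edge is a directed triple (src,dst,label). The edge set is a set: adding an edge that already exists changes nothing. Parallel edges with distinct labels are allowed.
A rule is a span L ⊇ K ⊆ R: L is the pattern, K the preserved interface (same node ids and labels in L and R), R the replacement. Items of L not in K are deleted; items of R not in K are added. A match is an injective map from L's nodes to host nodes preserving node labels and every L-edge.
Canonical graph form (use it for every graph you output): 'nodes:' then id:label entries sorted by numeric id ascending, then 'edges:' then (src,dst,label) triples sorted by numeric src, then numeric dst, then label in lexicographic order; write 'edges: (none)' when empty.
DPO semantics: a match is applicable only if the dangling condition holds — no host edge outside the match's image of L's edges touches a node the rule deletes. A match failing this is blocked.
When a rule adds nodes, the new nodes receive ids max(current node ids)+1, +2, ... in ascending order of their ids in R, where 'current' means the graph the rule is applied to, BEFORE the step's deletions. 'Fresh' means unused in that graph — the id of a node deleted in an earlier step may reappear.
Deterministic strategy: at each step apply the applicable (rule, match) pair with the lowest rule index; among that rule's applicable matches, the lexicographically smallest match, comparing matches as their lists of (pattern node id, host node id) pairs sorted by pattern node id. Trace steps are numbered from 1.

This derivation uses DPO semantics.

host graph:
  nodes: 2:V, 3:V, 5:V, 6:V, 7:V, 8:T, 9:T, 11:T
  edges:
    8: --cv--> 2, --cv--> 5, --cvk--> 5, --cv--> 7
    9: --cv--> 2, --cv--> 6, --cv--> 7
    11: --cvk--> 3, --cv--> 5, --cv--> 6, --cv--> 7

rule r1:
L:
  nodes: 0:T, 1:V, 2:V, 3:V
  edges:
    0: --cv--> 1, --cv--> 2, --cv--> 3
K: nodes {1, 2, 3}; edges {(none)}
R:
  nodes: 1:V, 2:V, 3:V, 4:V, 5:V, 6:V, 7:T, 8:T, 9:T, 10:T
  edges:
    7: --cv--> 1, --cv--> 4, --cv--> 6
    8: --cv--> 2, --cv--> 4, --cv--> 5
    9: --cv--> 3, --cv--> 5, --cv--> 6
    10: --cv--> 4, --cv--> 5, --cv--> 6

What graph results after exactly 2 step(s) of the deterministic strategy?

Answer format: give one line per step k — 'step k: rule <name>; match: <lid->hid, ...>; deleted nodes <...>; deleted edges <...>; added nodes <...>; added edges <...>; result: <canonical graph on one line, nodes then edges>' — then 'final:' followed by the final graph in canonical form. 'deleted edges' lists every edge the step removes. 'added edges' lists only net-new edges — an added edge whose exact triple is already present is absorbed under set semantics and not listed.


step 1: rule r1; match: 0->9, 1->2, 2->6, 3->7; deleted nodes 9; deleted edges (9,2,cv); (9,6,cv); (9,7,cv); added nodes 12, 13, 14, 15, 16, 17, 18; added edges (15,2,cv); (15,12,cv); (15,14,cv); (16,6,cv); (16,12,cv); (16,13,cv); (17,7,cv); (17,13,cv); (17,14,cv); (18,12,cv); (18,13,cv); (18,14,cv); result: nodes: 2:V, 3:V, 5:V, 6:V, 7:V, 8:T, 11:T, 12:V, 13:V, 14:V, 15:T, 16:T, 17:T, 18:T edges: (8,2,cv); (8,5,cv); (8,5,cvk); (8,7,cv); (11,3,cvk); (11,5,cv); (11,6,cv); (11,7,cv); (15,2,cv); (15,12,cv); (15,14,cv); (16,6,cv); (16,12,cv); (16,13,cv); (17,7,cv); (17,13,cv); (17,14,cv); (18,12,cv); (18,13,cv); (18,14,cv)
step 2: rule r1; match: 0->15, 1->2, 2->12, 3->14; deleted nodes 15; deleted edges (15,2,cv); (15,12,cv); (15,14,cv); added nodes 19, 20, 21, 22, 23, 24, 25; added edges (22,2,cv); (22,19,cv); (22,21,cv); (23,12,cv); (23,19,cv); (23,20,cv); (24,14,cv); (24,20,cv); (24,21,cv); (25,19,cv); (25,20,cv); (25,21,cv); result: nodes: 2:V, 3:V, 5:V, 6:V, 7:V, 8:T, 11:T, 12:V, 13:V, 14:V, 16:T, 17:T, 18:T, 19:V, 20:V, 21:V, 22:T, 23:T, 24:T, 25:T edges: (8,2,cv); (8,5,cv); (8,5,cvk); (8,7,cv); (11,3,cvk); (11,5,cv); (11,6,cv); (11,7,cv); (16,6,cv); (16,12,cv); (16,13,cv); (17,7,cv); (17,13,cv); (17,14,cv); (18,12,cv); (18,13,cv); (18,14,cv); (22,2,cv); (22,19,cv); (22,21,cv); (23,12,cv); (23,19,cv); (23,20,cv); (24,14,cv); (24,20,cv); (24,21,cv); (25,19,cv); (25,20,cv); (25,21,cv)
final:
nodes: 2:V, 3:V, 5:V, 6:V, 7:V, 8:T, 11:T, 12:V, 13:V, 14:V, 16:T, 17:T, 18:T, 19:V, 20:V, 21:V, 22:T, 23:T, 24:T, 25:T
edges: (8,2,cv); (8,5,cv); (8,5,cvk); (8,7,cv); (11,3,cvk); (11,5,cv); (11,6,cv); (11,7,cv); (16,6,cv); (16,12,cv); (16,13,cv); (17,7,cv); (17,13,cv); (17,14,cv); (18,12,cv); (18,13,cv); (18,14,cv); (22,2,cv); (22,19,cv); (22,21,cv); (23,12,cv); (23,19,cv); (23,20,cv); (24,14,cv); (24,20,cv); (24,21,cv); (25,19,cv); (25,20,cv); (25,21,cv)


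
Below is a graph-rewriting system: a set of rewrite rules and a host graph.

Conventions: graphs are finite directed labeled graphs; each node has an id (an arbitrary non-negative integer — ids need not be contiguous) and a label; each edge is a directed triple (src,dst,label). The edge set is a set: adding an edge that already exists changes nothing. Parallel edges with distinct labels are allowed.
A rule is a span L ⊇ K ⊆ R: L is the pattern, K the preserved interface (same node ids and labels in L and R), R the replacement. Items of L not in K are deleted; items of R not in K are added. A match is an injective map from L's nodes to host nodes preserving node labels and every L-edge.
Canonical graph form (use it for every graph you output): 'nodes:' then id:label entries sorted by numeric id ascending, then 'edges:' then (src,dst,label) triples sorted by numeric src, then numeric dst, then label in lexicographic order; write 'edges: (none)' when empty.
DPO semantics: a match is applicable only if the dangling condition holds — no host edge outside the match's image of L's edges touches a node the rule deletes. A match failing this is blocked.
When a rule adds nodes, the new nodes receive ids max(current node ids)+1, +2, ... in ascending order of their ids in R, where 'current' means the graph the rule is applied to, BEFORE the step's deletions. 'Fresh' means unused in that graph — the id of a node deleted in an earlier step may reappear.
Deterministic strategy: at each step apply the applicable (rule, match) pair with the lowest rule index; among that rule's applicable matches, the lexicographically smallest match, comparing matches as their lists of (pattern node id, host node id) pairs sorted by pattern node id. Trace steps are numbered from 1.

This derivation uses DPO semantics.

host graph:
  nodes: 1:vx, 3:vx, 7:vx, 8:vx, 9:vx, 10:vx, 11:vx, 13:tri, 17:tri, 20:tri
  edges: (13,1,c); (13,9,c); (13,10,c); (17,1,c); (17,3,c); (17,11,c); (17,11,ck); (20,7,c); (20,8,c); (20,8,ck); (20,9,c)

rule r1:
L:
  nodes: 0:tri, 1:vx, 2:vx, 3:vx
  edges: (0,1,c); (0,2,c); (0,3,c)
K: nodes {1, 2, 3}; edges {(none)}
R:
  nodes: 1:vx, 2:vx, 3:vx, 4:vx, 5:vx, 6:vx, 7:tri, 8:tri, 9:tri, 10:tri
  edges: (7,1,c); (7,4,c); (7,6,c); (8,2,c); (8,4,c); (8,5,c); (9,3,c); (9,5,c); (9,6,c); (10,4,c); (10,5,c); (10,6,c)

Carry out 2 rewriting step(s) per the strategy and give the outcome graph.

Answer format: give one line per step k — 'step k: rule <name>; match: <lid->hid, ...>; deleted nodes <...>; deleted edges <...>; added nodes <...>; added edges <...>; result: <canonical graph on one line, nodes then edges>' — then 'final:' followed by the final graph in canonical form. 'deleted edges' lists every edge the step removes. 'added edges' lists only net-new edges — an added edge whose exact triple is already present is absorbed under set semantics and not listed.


step 1: rule r1; match: 0->13, 1->1, 2->9, 3->10; deleted nodes 13; deleted edges (13,1,c); (13,9,c); (13,10,c); added nodes 21, 22, 23, 24, 25, 26, 27; added edges (24,1,c); (24,21,c); (24,23,c); (25,9,c); (25,21,c); (25,22,c); (26,10,c); (26,22,c); (26,23,c); (27,21,c); (27,22,c); (27,23,c); result: nodes: 1:vx, 3:vx, 7:vx, 8:vx, 9:vx, 10:vx, 11:vx, 17:tri, 20:tri, 21:vx, 22:vx, 23:vx, 24:tri, 25:tri, 26:tri, 27:tri edges: (17,1,c); (17,3,c); (17,11,c); (17,11,ck); (20,7,c); (20,8,c); (20,8,ck); (20,9,c); (24,1,c); (24,21,c); (24,23,c); (25,9,c); (25,21,c); (25,22,c); (26,10,c); (26,22,c); (26,23,c); (27,21,c); (27,22,c); (27,23,c)
step 2: rule r1; match: 0->24, 1->1, 2->21, 3->23; deleted nodes 24; deleted edges (24,1,c); (24,21,c); (24,23,c); added nodes 28, 29, 30, 31, 32, 33, 34; added edges (31,1,c); (31,28,c); (31,30,c); (32,21,c); (32,28,c); (32,29,c); (33,23,c); (33,29,c); (33,30,c); (34,28,c); (34,29,c); (34,30,c); result: nodes: 1:vx, 3:vx, 7:vx, 8:vx, 9:vx, 10:vx, 11:vx, 17:tri, 20:tri, 21:vx, 22:vx, 23:vx, 25:tri, 26:tri, 27:tri, 28:vx, 29:vx, 30:vx, 31:tri, 32:tri, 33:tri, 34:tri edges: (17,1,c); (17,3,c); (17,11,c); (17,11,ck); (20,7,c); (20,8,c); (20,8,ck); (20,9,c); (25,9,c); (25,21,c); (25,22,c); (26,10,c); (26,22,c); (26,23,c); (27,21,c); (27,22,c); (27,23,c); (31,1,c); (31,28,c); (31,30,c); (32,21,c); (32,28,c); (32,29,c); (33,23,c); (33,29,c); (33,30,c); (34,28,c); (34,29,c); (34,30,c)
final:
nodes: 1:vx, 3:vx, 7:vx, 8:vx, 9:vx, 10:vx, 11:vx, 17:tri, 20:tri, 21:vx, 22:vx, 23:vx, 25:tri, 26:tri, 27:tri, 28:vx, 29:vx, 30:vx, 31:tri, 32:tri, 33:tri, 34:tri
edges: (17,1,c); (17,3,c); (17,11,c); (17,11,ck); (20,7,c); (20,8,c); (20,8,ck); (20,9,c); (25,9,c); (25,21,c); (25,22,c); (26,10,c); (26,22,c); (26,23,c); (27,21,c); (27,22,c); (27,23,c); (31,1,c); (31,28,c); (31,30,c); (32,21,c); (32,28,c); (32,29,c); (33,23,c); (33,29,c); (33,30,c); (34,28,c); (34,29,c); (34,30,c)


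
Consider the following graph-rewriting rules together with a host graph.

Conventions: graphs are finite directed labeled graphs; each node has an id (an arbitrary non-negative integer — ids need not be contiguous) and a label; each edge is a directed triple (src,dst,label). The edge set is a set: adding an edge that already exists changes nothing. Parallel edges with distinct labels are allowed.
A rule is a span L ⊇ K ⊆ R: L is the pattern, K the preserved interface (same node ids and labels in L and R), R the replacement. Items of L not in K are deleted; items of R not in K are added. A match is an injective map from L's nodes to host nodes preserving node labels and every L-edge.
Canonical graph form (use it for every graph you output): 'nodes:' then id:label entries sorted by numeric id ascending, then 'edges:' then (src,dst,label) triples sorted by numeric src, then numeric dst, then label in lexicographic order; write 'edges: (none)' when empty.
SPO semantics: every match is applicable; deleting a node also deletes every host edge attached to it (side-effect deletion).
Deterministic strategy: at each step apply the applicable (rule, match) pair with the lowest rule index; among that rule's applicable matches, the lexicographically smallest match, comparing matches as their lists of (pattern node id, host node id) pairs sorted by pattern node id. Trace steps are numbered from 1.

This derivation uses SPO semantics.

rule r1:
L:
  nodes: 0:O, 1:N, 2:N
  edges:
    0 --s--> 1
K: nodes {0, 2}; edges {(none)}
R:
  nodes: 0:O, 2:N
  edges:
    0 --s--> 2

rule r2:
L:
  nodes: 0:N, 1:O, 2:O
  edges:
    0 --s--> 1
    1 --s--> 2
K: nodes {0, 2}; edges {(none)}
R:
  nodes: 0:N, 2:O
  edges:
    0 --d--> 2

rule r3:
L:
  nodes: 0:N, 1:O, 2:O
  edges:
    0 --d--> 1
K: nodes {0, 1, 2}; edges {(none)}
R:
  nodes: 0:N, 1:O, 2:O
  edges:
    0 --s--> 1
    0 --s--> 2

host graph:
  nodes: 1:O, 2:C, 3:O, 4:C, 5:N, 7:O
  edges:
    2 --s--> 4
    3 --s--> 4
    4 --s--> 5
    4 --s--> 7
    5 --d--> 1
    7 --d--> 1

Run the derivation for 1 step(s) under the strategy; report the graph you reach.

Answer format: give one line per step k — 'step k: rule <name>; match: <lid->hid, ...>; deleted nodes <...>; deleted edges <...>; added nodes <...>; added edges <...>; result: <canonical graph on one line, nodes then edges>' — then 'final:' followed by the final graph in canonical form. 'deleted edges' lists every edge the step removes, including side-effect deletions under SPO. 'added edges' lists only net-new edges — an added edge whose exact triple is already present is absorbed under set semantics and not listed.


step 1: rule r3; match: 0->5, 1->1, 2->3; deleted nodes (none); deleted edges (5,1,d); added nodes (none); added edges (5,1,s); (5,3,s); result: nodes: 1:O, 2:C, 3:O, 4:C, 5:N, 7:O edges: (2,4,s); (3,4,s); (4,5,s); (4,7,s); (5,1,s); (5,3,s); (7,1,d)
final:
nodes: 1:O, 2:C, 3:O, 4:C, 5:N, 7:O
edges: (2,4,s); (3,4,s); (4,5,s); (4,7,s); (5,1,s); (5,3,s); (7,1,d)


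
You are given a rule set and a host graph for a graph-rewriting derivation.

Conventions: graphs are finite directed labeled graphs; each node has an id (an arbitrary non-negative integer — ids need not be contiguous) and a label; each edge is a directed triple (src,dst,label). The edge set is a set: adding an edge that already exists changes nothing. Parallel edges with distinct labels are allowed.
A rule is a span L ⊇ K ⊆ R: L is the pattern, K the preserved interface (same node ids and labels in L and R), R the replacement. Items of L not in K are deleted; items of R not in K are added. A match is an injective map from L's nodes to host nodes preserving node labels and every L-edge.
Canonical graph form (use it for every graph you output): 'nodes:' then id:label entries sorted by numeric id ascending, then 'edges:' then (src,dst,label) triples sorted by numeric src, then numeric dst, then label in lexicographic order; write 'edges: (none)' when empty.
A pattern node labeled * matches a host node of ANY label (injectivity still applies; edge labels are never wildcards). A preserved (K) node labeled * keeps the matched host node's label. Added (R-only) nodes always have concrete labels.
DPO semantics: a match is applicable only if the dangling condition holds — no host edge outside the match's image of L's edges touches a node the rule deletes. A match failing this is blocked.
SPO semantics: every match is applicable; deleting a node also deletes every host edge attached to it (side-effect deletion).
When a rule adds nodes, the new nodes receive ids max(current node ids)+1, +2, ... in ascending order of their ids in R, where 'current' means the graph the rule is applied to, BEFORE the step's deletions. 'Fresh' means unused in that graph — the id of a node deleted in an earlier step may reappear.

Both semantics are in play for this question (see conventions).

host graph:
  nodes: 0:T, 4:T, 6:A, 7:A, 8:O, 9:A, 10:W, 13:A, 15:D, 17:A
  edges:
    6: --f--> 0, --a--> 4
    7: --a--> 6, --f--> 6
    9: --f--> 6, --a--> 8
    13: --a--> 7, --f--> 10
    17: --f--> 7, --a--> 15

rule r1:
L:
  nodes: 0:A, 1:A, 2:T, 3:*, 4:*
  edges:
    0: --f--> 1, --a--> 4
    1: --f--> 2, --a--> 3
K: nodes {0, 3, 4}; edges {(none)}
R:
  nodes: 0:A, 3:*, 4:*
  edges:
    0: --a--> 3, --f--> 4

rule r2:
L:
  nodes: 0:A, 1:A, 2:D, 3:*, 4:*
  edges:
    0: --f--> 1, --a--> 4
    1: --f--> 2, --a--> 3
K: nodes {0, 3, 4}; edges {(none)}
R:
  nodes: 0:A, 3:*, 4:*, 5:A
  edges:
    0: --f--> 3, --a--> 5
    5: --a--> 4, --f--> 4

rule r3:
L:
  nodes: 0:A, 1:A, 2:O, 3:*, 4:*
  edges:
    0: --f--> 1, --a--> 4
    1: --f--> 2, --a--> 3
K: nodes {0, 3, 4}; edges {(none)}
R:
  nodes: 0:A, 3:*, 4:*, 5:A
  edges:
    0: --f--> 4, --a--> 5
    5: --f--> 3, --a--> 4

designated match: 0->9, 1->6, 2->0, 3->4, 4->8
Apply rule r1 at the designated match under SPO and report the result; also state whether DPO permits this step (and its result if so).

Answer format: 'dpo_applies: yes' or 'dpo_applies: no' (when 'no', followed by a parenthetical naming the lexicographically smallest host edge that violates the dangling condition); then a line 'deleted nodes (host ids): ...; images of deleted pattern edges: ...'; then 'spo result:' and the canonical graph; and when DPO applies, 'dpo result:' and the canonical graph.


dpo_applies: no
(the rule deletes node 6, which keeps host edge (7,6,a) outside the match image — the dangling condition fails, DPO blocks; SPO proceeds and side-deletes such edges)
deleted nodes (host ids): 0, 6; images of deleted pattern edges: (6,0,f); (6,4,a); (9,6,f); (9,8,a)
spo result:
nodes: 4:T, 7:A, 8:O, 9:A, 10:W, 13:A, 15:D, 17:A
edges: (9,4,a); (9,8,f); (13,7,a); (13,10,f); (17,7,f); (17,15,a)


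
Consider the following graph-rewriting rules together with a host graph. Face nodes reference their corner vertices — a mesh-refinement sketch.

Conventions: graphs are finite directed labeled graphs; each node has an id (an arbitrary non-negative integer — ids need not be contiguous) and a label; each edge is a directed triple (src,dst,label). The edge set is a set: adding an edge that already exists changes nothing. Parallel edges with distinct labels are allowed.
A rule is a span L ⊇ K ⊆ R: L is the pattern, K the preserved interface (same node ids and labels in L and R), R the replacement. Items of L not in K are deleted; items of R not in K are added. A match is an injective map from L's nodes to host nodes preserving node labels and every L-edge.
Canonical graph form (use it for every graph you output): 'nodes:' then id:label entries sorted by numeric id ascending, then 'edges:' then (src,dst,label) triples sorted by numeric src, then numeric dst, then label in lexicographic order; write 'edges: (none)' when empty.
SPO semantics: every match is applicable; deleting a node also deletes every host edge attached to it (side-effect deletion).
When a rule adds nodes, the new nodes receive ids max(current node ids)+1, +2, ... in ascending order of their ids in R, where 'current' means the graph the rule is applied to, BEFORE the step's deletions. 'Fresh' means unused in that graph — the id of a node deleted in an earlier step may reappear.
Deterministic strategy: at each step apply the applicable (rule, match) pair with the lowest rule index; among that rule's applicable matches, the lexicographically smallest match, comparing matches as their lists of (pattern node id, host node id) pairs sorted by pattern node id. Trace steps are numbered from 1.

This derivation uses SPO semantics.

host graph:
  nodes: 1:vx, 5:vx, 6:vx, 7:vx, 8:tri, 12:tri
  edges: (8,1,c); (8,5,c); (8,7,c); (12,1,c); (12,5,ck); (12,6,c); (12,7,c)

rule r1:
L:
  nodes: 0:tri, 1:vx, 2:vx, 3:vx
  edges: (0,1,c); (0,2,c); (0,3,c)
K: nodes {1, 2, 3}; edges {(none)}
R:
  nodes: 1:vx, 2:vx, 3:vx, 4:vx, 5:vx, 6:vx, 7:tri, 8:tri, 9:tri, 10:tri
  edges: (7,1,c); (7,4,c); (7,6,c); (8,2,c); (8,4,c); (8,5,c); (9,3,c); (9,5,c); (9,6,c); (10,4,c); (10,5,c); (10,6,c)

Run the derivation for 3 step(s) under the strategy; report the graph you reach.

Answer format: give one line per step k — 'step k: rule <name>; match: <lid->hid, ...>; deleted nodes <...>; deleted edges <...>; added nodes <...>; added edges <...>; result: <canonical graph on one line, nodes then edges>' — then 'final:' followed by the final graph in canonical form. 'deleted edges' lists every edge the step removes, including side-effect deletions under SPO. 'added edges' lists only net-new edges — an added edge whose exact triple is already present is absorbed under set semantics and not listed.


step 1: rule r1; match: 0->8, 1->1, 2->5, 3->7; deleted nodes 8; deleted edges (8,1,c); (8,5,c); (8,7,c); added nodes 13, 14, 15, 16, 17, 18, 19; added edges (16,1,c); (16,13,c); (16,15,c); (17,5,c); (17,13,c); (17,14,c); (18,7,c); (18,14,c); (18,15,c); (19,13,c); (19,14,c); (19,15,c); result: nodes: 1:vx, 5:vx, 6:vx, 7:vx, 12:tri, 13:vx, 14:vx, 15:vx, 16:tri, 17:tri, 18:tri, 19:tri edges: (12,1,c); (12,5,ck); (12,6,c); (12,7,c); (16,1,c); (16,13,c); (16,15,c); (17,5,c); (17,13,c); (17,14,c); (18,7,c); (18,14,c); (18,15,c); (19,13,c); (19,14,c); (19,15,c)
step 2: rule r1; match: 0->12, 1->1, 2->6, 3->7; deleted nodes 12; deleted edges (12,1,c); (12,5,ck); (12,6,c); (12,7,c); added nodes 20, 21, 22, 23, 24, 25, 26; added edges (23,1,c); (23,20,c); (23,22,c); (24,6,c); (24,20,c); (24,21,c); (25,7,c); (25,21,c); (25,22,c); (26,20,c); (26,21,c); (26,22,c); result: nodes: 1:vx, 5:vx, 6:vx, 7:vx, 13:vx, 14:vx, 15:vx, 16:tri, 17:tri, 18:tri, 19:tri, 20:vx, 21:vx, 22:vx, 23:tri, 24:tri, 25:tri, 26:tri edges: (16,1,c); (16,13,c); (16,15,c); (17,5,c); (17,13,c); (17,14,c); (18,7,c); (18,14,c); (18,15,c); (19,13,c); (19,14,c); (19,15,c); (23,1,c); (23,20,c); (23,22,c); (24,6,c); (24,20,c); (24,21,c); (25,7,c); (25,21,c); (25,22,c); (26,20,c); (26,21,c); (26,22,c)
step 3: rule r1; match: 0->16, 1->1, 2->13, 3->15; deleted nodes 16; deleted edges (16,1,c); (16,13,c); (16,15,c); added nodes 27, 28, 29, 30, 31, 32, 33; added edges (30,1,c); (30,27,c); (30,29,c); (31,13,c); (31,27,c); (31,28,c); (32,15,c); (32,28,c); (32,29,c); (33,27,c); (33,28,c); (33,29,c); result: nodes: 1:vx, 5:vx, 6:vx, 7:vx, 13:vx, 14:vx, 15:vx, 17:tri, 18:tri, 19:tri, 20:vx, 21:vx, 22:vx, 23:tri, 24:tri, 25:tri, 26:tri, 27:vx, 28:vx, 29:vx, 30:tri, 31:tri, 32:tri, 33:tri edges: (17,5,c); (17,13,c); (17,14,c); (18,7,c); (18,14,c); (18,15,c); (19,13,c); (19,14,c); (19,15,c); (23,1,c); (23,20,c); (23,22,c); (24,6,c); (24,20,c); (24,21,c); (25,7,c); (25,21,c); (25,22,c); (26,20,c); (26,21,c); (26,22,c); (30,1,c); (30,27,c); (30,29,c); (31,13,c); (31,27,c); (31,28,c); (32,15,c); (32,28,c); (32,29,c); (33,27,c); (33,28,c); (33,29,c)
final:
nodes: 1:vx, 5:vx, 6:vx, 7:vx, 13:vx, 14:vx, 15:vx, 17:tri, 18:tri, 19:tri, 20:vx, 21:vx, 22:vx, 23:tri, 24:tri, 25:tri, 26:tri, 27:vx, 28:vx, 29:vx, 30:tri, 31:tri, 32:tri, 33:tri
edges: (17,5,c); (17,13,c); (17,14,c); (18,7,c); (18,14,c); (18,15,c); (19,13,c); (19,14,c); (19,15,c); (23,1,c); (23,20,c); (23,22,c); (24,6,c); (24,20,c); (24,21,c); (25,7,c); (25,21,c); (25,22,c); (26,20,c); (26,21,c); (26,22,c); (30,1,c); (30,27,c); (30,29,c); (31,13,c); (31,27,c); (31,28,c); (32,15,c); (32,28,c); (32,29,c); (33,27,c); (33,28,c); (33,29,c)


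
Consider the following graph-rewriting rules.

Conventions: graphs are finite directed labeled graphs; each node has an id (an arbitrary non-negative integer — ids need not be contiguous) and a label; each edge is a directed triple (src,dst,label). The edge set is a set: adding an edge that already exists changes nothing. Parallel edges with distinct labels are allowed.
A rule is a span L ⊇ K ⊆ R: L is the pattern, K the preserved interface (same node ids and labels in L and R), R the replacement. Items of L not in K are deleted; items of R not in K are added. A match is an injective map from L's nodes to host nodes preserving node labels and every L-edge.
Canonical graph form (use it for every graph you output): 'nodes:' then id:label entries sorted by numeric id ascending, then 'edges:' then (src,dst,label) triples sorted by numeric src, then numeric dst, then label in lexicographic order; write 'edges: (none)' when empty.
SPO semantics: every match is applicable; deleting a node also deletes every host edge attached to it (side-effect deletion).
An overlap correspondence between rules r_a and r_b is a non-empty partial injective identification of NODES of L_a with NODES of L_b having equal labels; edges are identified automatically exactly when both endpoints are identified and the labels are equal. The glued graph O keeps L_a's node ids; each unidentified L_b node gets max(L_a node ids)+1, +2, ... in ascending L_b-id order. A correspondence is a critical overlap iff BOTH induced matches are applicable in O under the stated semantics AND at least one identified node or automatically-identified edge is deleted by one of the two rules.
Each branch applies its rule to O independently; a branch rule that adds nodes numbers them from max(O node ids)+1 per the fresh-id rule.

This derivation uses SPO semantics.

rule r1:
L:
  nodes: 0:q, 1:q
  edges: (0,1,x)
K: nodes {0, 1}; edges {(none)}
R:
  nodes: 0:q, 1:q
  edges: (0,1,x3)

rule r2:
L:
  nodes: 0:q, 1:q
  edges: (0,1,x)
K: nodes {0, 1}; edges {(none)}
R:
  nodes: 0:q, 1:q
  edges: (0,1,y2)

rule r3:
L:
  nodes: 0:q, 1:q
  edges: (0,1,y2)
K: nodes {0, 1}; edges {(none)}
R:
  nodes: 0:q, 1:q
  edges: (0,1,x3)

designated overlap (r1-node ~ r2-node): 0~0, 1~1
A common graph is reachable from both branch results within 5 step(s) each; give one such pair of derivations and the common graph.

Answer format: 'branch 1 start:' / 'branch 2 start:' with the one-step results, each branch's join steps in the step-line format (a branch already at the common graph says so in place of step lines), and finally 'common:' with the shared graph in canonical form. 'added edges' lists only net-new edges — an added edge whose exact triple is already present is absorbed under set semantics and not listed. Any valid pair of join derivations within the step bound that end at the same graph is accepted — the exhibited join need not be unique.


branch 1 start:
nodes: 0:q, 1:q
edges: (0,1,x3)
branch 2 start:
nodes: 0:q, 1:q
edges: (0,1,y2)
branch 1: already at the common graph (0 steps)
branch 2 step 1: rule r3; match: 0->0, 1->1; deleted nodes (none); deleted edges (0,1,y2); added nodes (none); added edges (0,1,x3); result: nodes: 0:q, 1:q edges: (0,1,x3)
common:
nodes: 0:q, 1:q
edges: (0,1,x3)
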